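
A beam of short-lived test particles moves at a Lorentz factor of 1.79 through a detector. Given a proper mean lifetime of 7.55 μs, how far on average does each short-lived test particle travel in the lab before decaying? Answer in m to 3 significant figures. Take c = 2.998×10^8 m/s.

d ≈ 3360 m

β = √(1 − 1/γ²) = √(1 − 1/1.79²) = 0.82940
Dilated lifetime: Δt = γτ₀ = 1.79 × 7.55 μs = 13.514 μs
d = vΔt = 0.82940c × 13.514 μs = 2.4865×10^8 m/s × 1.3514×10^-5 s = 3360 m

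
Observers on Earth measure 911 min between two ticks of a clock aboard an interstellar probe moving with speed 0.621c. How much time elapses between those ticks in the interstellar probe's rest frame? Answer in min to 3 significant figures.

γ = 1/√(1 − 0.621²) = 1.2758
Proper time: τ₀ = Δt/γ = 911/1.2758 = 714 min

τ₀ ≈ 714 min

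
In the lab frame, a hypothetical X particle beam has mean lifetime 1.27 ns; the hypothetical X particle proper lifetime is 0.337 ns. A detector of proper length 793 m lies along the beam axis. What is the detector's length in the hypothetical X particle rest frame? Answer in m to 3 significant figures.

Time dilation ⇒ γ = Δt/τ₀ = 1.27/0.337 = 3.7685
Length contraction: L = L₀/γ = 793/3.7685 = 210 m

L ≈ 210 m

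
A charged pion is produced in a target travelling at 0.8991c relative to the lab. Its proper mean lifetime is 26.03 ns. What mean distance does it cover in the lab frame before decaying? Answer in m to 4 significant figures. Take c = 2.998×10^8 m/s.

d ≈ 16.03 m

γ = 1/√(1 − 0.8991²) = 2.28444
Dilated lifetime: Δt = γτ₀ = 2.28444 × 26.03 ns = 59.4641 ns
d = vΔt = 0.8991c × 59.4641 ns = 2.69550×10^8 m/s × 5.94641×10^-8 s = 16.03 m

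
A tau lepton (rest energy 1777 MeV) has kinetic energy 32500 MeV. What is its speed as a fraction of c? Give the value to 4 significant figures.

γ = 1 + K/(m₀c²) = 1 + 32500/1777 = 19.2893
β = √(1 − 1/γ²) = 0.9987

β ≈ 0.9987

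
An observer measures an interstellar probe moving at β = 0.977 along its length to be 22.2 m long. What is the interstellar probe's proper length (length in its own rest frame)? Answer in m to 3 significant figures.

γ = 1/√(1 − 0.977²) = 4.6896
L₀ = γL = 4.6896 × 22.2 = 104 m

L₀ ≈ 104 m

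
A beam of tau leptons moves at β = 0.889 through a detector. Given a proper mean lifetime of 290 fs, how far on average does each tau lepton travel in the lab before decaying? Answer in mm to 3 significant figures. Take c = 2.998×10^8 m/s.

d ≈ 0.169 mm

γ = 1/√(1 − 0.889²) = 2.1838
Dilated lifetime: Δt = γτ₀ = 2.1838 × 290 fs = 633.32 fs
d = vΔt = 0.889c × 633.32 fs = 2.6652×10^8 m/s × 6.3332×10^-13 s = 0.169 mm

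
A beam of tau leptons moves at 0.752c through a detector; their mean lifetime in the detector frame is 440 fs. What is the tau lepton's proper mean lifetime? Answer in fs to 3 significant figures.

γ = 1/√(1 − 0.752²) = 1.5171
Proper time: τ₀ = Δt/γ = 440/1.5171 = 290 fs

τ₀ ≈ 290 fs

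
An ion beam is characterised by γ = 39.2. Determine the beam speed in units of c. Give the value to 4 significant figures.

β = √(1 − 1/γ²) = √(1 − 1/39.2²) = √(0.999349) = 0.9997

β ≈ 0.9997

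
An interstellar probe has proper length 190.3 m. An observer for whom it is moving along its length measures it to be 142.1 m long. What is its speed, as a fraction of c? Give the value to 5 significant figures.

γ = L₀/L = 190.3/142.1 = 1.339198
β = √(1 − 1/γ²) = 0.66514

β ≈ 0.66514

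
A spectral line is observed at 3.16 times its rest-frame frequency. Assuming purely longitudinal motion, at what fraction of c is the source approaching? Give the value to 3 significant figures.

β ≈ 0.818

f_obs/f_src = √((1+β)/(1−β)) = 3.16  ⇒  (1+β)/(1−β) = 9.9856
β = |1 − D²|/(1 + D²) = |1 − 9.9856|/(1 + 9.9856) = 0.818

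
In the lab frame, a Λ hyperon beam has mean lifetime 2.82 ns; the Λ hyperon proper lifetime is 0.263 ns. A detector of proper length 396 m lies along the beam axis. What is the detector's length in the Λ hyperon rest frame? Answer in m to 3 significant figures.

Time dilation ⇒ γ = Δt/τ₀ = 2.82/0.263 = 10.722
Length contraction: L = L₀/γ = 396/10.722 = 36.9 m

L ≈ 36.9 m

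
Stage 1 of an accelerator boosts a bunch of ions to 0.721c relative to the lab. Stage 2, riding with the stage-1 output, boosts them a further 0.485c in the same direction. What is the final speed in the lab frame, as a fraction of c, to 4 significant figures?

u ≈ 0.8935c

Compose boost 2: (0.485 + 0.721)/(1 + 0.485×0.721) = 1.206/1.34969 = 0.8935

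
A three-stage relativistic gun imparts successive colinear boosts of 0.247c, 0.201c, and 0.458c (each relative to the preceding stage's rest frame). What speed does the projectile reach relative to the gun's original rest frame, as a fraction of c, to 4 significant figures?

Compose boost 2: (0.201 + 0.247)/(1 + 0.201×0.247) = 0.4480/1.04965 = 0.426810
Compose boost 3: (0.458 + 0.426810)/(1 + 0.458×0.426810) = 0.884810/1.19548 = 0.7401

u ≈ 0.7401c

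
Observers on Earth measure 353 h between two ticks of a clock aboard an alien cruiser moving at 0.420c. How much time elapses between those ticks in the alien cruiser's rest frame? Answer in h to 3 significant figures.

τ₀ ≈ 320 h

γ = 1/√(1 − 0.420²) = 1.1019
Proper time: τ₀ = Δt/γ = 353/1.1019 = 320 h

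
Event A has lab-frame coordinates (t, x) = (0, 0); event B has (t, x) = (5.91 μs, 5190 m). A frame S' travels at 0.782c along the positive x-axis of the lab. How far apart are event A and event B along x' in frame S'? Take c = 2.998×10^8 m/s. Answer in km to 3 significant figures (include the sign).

γ = 1/√(1 − 0.782²) = 1.6044
Δx' = γ(Δx − vΔt) = 1.6044 × (5190 m − 0.782×(2.998×10^8 m/s)×5.91×10^-6 s)
= 1.6044 × (3804.4 m) = 6.10 km

Δx' ≈ 6.10 km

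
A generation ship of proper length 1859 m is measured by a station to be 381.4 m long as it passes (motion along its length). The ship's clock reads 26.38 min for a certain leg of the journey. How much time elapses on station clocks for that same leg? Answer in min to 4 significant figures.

Length contraction ⇒ γ = L₀/L = 1859/381.4 = 4.87415
Time dilation: Δt = γτ₀ = 4.87415 × 26.38 min = 128.6 min

Δt ≈ 128.6 min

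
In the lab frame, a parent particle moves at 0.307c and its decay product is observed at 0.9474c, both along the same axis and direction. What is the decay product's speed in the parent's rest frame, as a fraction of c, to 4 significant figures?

Inverse velocity addition: u' = (u − v)/(1 − uv/c²)
= (0.9474 − 0.307)/(1 − 0.9474×0.307) = 0.6404/0.709148 = 0.9031

u' ≈ 0.9031c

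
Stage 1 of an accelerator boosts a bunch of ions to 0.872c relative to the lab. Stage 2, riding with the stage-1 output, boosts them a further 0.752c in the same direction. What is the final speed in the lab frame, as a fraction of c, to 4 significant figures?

Compose boost 2: (0.752 + 0.872)/(1 + 0.752×0.872) = 1.624/1.65574 = 0.9808

u ≈ 0.9808c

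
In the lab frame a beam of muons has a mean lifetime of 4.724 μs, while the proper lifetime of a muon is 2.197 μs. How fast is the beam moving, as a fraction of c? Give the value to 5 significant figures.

β ≈ 0.88527

γ = Δt/τ₀ = 4.724/2.197 = 2.150205
β = √(1 − 1/γ²) = √(1 − 1/2.150205²) = 0.88527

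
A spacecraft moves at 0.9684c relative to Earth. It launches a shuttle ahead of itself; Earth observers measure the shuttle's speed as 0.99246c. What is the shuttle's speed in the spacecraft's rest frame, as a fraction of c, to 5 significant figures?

u' ≈ 0.61848c

Inverse velocity addition: u' = (u − v)/(1 − uv/c²)
= (0.99246 − 0.9684)/(1 − 0.99246×0.9684) = 0.024060/0.03890174 = 0.61848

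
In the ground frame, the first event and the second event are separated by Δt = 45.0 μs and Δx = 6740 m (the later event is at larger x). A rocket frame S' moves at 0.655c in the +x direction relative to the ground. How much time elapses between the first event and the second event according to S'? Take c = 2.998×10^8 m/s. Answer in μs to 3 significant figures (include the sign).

Δt' ≈ 40.1 μs

γ = 1/√(1 − 0.655²) = 1.3234
Δt' = γ(Δt − vΔx/c²) = 1.3234 × (45.0 μs − 0.655×6740 m / (2.998×10^8 m/s))
= 1.3234 × (30.275 μs) = 40.1 μs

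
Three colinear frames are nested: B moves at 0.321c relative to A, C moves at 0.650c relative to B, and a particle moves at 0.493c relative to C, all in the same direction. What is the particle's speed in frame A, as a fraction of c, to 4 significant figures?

u ≈ 0.9286c

Compose boost 2: (0.650 + 0.321)/(1 + 0.650×0.321) = 0.9710/1.20865 = 0.803376
Compose boost 3: (0.493 + 0.803376)/(1 + 0.493×0.803376) = 1.29638/1.39606 = 0.9286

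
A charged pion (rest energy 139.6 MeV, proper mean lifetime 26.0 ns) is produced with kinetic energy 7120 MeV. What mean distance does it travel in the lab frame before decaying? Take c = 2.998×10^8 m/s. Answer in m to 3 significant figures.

γ = 1 + K/(m₀c²) = 1 + 7120/139.6 = 52.003
β = √(1 − 1/γ²) = 0.99982
Dilated lifetime: γτ₀ = 52.003 × 26.0 ns = 1352.1 ns
d = βc·γτ₀ = 0.99982 × (2.998×10^8 m/s) × 1.3521×10^-6 s = 405 m

d ≈ 405 m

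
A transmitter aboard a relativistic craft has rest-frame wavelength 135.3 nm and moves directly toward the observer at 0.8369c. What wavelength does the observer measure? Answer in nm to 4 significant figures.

Relativistic Doppler: λ_obs = λ_src √((1−β)/(1+β))
= 135.3 × √(0.163100/1.83690) = 135.3 × 0.297978 = 40.32 nm

λ_obs ≈ 40.32 nm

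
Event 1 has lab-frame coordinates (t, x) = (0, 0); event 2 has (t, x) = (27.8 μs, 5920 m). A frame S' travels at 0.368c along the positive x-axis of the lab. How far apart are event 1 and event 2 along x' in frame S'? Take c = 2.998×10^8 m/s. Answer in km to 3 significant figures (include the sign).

γ = 1/√(1 − 0.368²) = 1.0755
Δx' = γ(Δx − vΔt) = 1.0755 × (5920 m − 0.368×(2.998×10^8 m/s)×27.8×10^-6 s)
= 1.0755 × (2852.9 m) = 3.07 km

Δx' ≈ 3.07 km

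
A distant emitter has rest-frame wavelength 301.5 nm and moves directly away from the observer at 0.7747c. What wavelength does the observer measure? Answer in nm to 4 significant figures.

λ_obs ≈ 846.2 nm

Relativistic Doppler: λ_obs = λ_src √((1+β)/(1−β))
= 301.5 × √(1.77470/0.225300) = 301.5 × 2.80661 = 846.2 nm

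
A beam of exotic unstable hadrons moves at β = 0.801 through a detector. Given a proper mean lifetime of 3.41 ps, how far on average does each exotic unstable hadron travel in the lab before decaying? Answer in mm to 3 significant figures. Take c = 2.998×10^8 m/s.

γ = 1/√(1 − 0.801²) = 1.6704
Dilated lifetime: Δt = γτ₀ = 1.6704 × 3.41 ps = 5.6960 ps
d = vΔt = 0.801c × 5.6960 ps = 2.4014×10^8 m/s × 5.6960×10^-12 s = 1.37 mm

d ≈ 1.37 mm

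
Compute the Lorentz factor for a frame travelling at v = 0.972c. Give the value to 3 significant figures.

γ ≈ 4.26

γ = 1/√(1 − β²) = 1/√(1 − 0.972²) = 1/√(0.055216) = 4.26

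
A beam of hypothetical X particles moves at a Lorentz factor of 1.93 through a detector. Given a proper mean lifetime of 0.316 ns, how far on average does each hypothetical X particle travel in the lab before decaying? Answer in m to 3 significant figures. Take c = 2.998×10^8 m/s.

d ≈ 0.156 m

β = √(1 − 1/γ²) = √(1 − 1/1.93²) = 0.85530
Dilated lifetime: Δt = γτ₀ = 1.93 × 0.316 ns = 0.60988 ns
d = vΔt = 0.85530c × 0.60988 ns = 2.5642×10^8 m/s × 6.0988×10^-10 s = 0.156 m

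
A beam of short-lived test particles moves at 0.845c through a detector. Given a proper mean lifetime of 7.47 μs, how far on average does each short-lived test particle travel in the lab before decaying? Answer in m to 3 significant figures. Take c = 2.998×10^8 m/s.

γ = 1/√(1 − 0.845²) = 1.8700
Dilated lifetime: Δt = γτ₀ = 1.8700 × 7.47 μs = 13.969 μs
d = vΔt = 0.845c × 13.969 μs = 2.5333×10^8 m/s × 1.3969×10^-5 s = 3540 m

d ≈ 3540 m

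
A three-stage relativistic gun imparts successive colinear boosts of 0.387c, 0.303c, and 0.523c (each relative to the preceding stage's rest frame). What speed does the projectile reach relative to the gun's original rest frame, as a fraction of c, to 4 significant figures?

u ≈ 0.8621c

Compose boost 2: (0.303 + 0.387)/(1 + 0.303×0.387) = 0.6900/1.11726 = 0.617582
Compose boost 3: (0.523 + 0.617582)/(1 + 0.523×0.617582) = 1.14058/1.32300 = 0.8621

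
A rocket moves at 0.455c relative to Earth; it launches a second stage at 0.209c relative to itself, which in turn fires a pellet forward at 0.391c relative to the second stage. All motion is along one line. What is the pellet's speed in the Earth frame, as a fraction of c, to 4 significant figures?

u ≈ 0.8062c

Compose boost 2: (0.209 + 0.455)/(1 + 0.209×0.455) = 0.6640/1.09509 = 0.606340
Compose boost 3: (0.391 + 0.606340)/(1 + 0.391×0.606340) = 0.997340/1.23708 = 0.8062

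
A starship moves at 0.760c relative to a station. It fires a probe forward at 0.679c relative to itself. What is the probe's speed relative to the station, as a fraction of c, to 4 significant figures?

Relativistic velocity addition: u = (u' + v)/(1 + u'v/c²)
= (0.679 + 0.760)/(1 + 0.679×0.760) = 1.439/1.51604 = 0.9492

u ≈ 0.9492c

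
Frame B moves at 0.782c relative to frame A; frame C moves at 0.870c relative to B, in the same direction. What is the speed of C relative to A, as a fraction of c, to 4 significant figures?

u ≈ 0.9831c

Compose boost 2: (0.870 + 0.782)/(1 + 0.870×0.782) = 1.652/1.68034 = 0.9831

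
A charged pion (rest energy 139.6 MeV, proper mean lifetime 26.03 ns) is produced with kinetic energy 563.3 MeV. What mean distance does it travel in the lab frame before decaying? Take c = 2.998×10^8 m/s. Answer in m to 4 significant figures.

γ = 1 + K/(m₀c²) = 1 + 563.3/139.6 = 5.03510
β = √(1 − 1/γ²) = 0.980079
Dilated lifetime: γτ₀ = 5.03510 × 26.03 ns = 131.064 ns
d = βc·γτ₀ = 0.980079 × (2.998×10^8 m/s) × 1.31064×10^-7 s = 38.51 m

d ≈ 38.51 m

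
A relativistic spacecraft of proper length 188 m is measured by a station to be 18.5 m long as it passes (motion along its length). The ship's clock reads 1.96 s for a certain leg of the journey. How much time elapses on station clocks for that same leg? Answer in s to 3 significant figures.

Length contraction ⇒ γ = L₀/L = 188/18.5 = 10.162
Time dilation: Δt = γτ₀ = 10.162 × 1.96 s = 19.9 s

Δt ≈ 19.9 s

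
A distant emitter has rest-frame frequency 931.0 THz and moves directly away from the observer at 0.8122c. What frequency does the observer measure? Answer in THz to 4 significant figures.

Relativistic Doppler: f_obs = f_src √((1−β)/(1+β))
= 931.0 × √(0.187800/1.81220) = 931.0 × 0.321918 = 299.7 THz

f_obs ≈ 299.7 THz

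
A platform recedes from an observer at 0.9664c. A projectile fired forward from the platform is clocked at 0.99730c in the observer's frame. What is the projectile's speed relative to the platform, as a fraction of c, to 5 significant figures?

Inverse velocity addition: u' = (u − v)/(1 − uv/c²)
= (0.99730 − 0.9664)/(1 − 0.99730×0.9664) = 0.030900/0.03620928 = 0.85337

u' ≈ 0.85337c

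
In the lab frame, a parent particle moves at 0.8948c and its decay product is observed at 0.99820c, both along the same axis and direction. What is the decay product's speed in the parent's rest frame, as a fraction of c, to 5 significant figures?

u' ≈ 0.96807c

Inverse velocity addition: u' = (u − v)/(1 − uv/c²)
= (0.99820 − 0.8948)/(1 − 0.99820×0.8948) = 0.10340/0.1068106 = 0.96807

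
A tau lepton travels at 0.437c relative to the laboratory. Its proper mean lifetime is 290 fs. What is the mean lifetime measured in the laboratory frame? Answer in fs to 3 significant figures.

Δt ≈ 322 fs

γ = 1/√(1 − 0.437²) = 1.1118
Time dilation: Δt = γτ₀ = 1.1118 × 290 fs = 322 fs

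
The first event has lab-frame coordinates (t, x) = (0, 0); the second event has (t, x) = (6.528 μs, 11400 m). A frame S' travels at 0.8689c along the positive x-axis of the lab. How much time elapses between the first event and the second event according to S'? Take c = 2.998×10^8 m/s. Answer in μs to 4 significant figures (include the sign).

Δt' ≈ -53.56 μs

γ = 1/√(1 − 0.8689²) = 2.02025
Δt' = γ(Δt − vΔx/c²) = 2.02025 × (6.528 μs − 0.8689×11400 m / (2.998×10^8 m/s))
= 2.02025 × (-26.5122 μs) = -53.56 μs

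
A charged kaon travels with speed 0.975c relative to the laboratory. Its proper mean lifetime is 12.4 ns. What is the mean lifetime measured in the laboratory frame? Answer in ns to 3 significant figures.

Δt ≈ 55.8 ns

γ = 1/√(1 − 0.975²) = 4.5004
Time dilation: Δt = γτ₀ = 4.5004 × 12.4 ns = 55.8 ns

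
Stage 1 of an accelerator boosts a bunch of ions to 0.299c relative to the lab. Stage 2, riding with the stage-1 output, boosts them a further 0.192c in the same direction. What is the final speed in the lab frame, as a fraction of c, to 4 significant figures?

u ≈ 0.4643c

Compose boost 2: (0.192 + 0.299)/(1 + 0.192×0.299) = 0.4910/1.05741 = 0.4643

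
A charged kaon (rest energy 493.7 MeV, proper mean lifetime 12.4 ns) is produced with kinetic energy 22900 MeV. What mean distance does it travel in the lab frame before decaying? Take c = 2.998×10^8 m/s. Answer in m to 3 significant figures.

d ≈ 176 m

γ = 1 + K/(m₀c²) = 1 + 22900/493.7 = 47.384
β = √(1 − 1/γ²) = 0.99978
Dilated lifetime: γτ₀ = 47.384 × 12.4 ns = 587.57 ns
d = βc·γτ₀ = 0.99978 × (2.998×10^8 m/s) × 5.8757×10^-7 s = 176 m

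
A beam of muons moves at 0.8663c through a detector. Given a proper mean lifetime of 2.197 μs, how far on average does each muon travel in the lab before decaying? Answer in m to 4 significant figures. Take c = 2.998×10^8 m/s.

d ≈ 1142 m

γ = 1/√(1 − 0.8663²) = 2.00191
Dilated lifetime: Δt = γτ₀ = 2.00191 × 2.197 μs = 4.39819 μs
d = vΔt = 0.8663c × 4.39819 μs = 2.59717×10^8 m/s × 4.39819×10^-6 s = 1142 m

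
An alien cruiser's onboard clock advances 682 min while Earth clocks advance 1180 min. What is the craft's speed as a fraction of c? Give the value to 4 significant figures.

β ≈ 0.8161

γ = Δt/τ₀ = 1180/682 = 1.73021
β = √(1 − 1/γ²) = √(1 − 1/1.73021²) = 0.8161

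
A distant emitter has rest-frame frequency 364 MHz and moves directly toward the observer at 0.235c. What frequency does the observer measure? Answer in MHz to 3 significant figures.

Relativistic Doppler: f_obs = f_src √((1+β)/(1−β))
= 364 × √(1.2350/0.76500) = 364 × 1.2706 = 462 MHz

f_obs ≈ 462 MHz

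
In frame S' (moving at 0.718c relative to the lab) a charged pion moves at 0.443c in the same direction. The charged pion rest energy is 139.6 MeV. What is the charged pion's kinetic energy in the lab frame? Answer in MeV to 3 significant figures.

K ≈ 155 MeV

u_lab = (0.443 + 0.718)/(1 + 0.443×0.718) = 0.880831
γ = 1/√(1 − 0.880831²) = 2.1122
K = (γ − 1)m₀c² = (2.1122 − 1) × 139.6 = 1.1122 × 139.6 = 155 MeV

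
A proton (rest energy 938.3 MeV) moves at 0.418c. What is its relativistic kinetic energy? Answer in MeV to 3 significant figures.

K ≈ 94.6 MeV

γ = 1/√(1 − 0.418²) = 1.1008
K = (γ − 1)m₀c² = (1.1008 − 1) × 938.3 MeV = 0.10078 × 938.3 MeV = 94.6 MeV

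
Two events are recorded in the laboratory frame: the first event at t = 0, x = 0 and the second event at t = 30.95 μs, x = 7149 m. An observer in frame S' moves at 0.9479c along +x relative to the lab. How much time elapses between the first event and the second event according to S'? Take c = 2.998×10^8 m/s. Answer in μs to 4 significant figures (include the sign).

γ = 1/√(1 − 0.9479²) = 3.13905
Δt' = γ(Δt − vΔx/c²) = 3.13905 × (30.95 μs − 0.9479×7149 m / (2.998×10^8 m/s))
= 3.13905 × (8.34647 μs) = 26.20 μs

Δt' ≈ 26.20 μs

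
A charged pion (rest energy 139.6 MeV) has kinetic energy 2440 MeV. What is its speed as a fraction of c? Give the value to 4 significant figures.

β ≈ 0.9985

γ = 1 + K/(m₀c²) = 1 + 2440/139.6 = 18.4785
β = √(1 − 1/γ²) = 0.9985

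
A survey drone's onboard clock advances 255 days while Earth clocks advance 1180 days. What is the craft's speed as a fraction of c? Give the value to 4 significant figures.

γ = Δt/τ₀ = 1180/255 = 4.62745
β = √(1 − 1/γ²) = √(1 − 1/4.62745²) = 0.9764

β ≈ 0.9764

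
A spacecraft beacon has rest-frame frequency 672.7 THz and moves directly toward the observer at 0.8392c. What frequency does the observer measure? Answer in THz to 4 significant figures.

f_obs ≈ 2275 THz

Relativistic Doppler: f_obs = f_src √((1+β)/(1−β))
= 672.7 × √(1.83920/0.160800) = 672.7 × 3.38198 = 2275 THz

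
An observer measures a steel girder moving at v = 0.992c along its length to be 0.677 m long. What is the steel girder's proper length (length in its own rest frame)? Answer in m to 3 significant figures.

γ = 1/√(1 − 0.992²) = 7.9216
L₀ = γL = 7.9216 × 0.677 = 5.36 m

L₀ ≈ 5.36 m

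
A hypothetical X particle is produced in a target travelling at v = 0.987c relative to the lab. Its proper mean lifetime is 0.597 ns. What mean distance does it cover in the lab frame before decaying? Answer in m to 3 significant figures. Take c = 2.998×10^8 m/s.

d ≈ 1.10 m

γ = 1/√(1 − 0.987²) = 6.2220
Dilated lifetime: Δt = γτ₀ = 6.2220 × 0.597 ns = 3.7145 ns
d = vΔt = 0.987c × 3.7145 ns = 2.9590×10^8 m/s × 3.7145×10^-9 s = 1.10 m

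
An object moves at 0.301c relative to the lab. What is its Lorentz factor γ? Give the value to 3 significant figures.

γ ≈ 1.05

γ = 1/√(1 − β²) = 1/√(1 − 0.301²) = 1/√(0.90940) = 1.05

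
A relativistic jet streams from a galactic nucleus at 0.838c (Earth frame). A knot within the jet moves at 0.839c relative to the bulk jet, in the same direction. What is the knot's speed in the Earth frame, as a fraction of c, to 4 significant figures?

u ≈ 0.9847c

Relativistic velocity addition: u = (u' + v)/(1 + u'v/c²)
= (0.839 + 0.838)/(1 + 0.839×0.838) = 1.677/1.70308 = 0.9847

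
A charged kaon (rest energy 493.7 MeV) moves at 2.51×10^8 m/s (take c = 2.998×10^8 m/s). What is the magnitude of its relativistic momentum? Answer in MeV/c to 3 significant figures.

p ≈ 756 MeV/c

β = v/c = 2.51×10^8 / 2.998×10^8 = 0.83722
γ = 1/√(1 − 0.83722²) = 1.8286
p = γβm₀c = 1.8286 × 0.83722 × 493.7 MeV/c = 756 MeV/c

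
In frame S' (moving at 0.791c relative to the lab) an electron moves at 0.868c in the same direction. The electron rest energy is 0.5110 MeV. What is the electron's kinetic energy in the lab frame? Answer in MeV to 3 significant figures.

K ≈ 2.33 MeV

u_lab = (0.868 + 0.791)/(1 + 0.868×0.791) = 0.983643
γ = 1/√(1 − 0.983643²) = 5.5515
K = (γ − 1)m₀c² = (5.5515 − 1) × 0.5110 = 4.5515 × 0.5110 = 2.33 MeV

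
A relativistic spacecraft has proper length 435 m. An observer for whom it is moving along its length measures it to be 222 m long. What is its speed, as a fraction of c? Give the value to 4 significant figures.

γ = L₀/L = 435/222 = 1.95946
β = √(1 − 1/γ²) = 0.8600

β ≈ 0.8600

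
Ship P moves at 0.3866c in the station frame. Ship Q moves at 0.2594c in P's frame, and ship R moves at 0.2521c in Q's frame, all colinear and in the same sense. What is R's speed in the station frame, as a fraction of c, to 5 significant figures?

u ≈ 0.73102c

Compose boost 2: (0.2594 + 0.3866)/(1 + 0.2594×0.3866) = 0.64600/1.100284 = 0.5871211
Compose boost 3: (0.2521 + 0.5871211)/(1 + 0.2521×0.5871211) = 0.8392211/1.148013 = 0.73102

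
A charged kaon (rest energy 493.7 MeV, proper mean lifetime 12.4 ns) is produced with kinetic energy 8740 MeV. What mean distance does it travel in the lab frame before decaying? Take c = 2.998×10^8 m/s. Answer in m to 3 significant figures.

d ≈ 69.4 m

γ = 1 + K/(m₀c²) = 1 + 8740/493.7 = 18.703
β = √(1 − 1/γ²) = 0.99857
Dilated lifetime: γτ₀ = 18.703 × 12.4 ns = 231.92 ns
d = βc·γτ₀ = 0.99857 × (2.998×10^8 m/s) × 2.3192×10^-7 s = 69.4 m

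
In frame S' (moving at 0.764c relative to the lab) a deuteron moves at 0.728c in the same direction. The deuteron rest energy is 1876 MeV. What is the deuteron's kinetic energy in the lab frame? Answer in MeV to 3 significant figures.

u_lab = (0.728 + 0.764)/(1 + 0.728×0.764) = 0.958751
γ = 1/√(1 − 0.958751²) = 3.5180
K = (γ − 1)m₀c² = (3.5180 − 1) × 1876 = 2.5180 × 1876 = 4720 MeV

K ≈ 4720 MeV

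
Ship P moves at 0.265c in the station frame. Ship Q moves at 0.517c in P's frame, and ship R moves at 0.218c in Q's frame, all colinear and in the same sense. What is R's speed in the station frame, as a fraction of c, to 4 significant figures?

u ≈ 0.7877c

Compose boost 2: (0.517 + 0.265)/(1 + 0.517×0.265) = 0.7820/1.13701 = 0.687772
Compose boost 3: (0.218 + 0.687772)/(1 + 0.218×0.687772) = 0.905772/1.14993 = 0.7877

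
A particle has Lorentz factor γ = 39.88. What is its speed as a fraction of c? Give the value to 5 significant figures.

β = √(1 − 1/γ²) = √(1 − 1/39.88²) = √(0.9993712) = 0.99969

β ≈ 0.99969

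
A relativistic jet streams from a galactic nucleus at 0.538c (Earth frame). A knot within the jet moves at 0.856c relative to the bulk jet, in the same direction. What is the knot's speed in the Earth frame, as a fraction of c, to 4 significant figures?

Relativistic velocity addition: u = (u' + v)/(1 + u'v/c²)
= (0.856 + 0.538)/(1 + 0.856×0.538) = 1.394/1.46053 = 0.9544

u ≈ 0.9544c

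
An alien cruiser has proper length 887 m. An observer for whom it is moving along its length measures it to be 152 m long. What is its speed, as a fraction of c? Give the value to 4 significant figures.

β ≈ 0.9852

γ = L₀/L = 887/152 = 5.83553
β = √(1 − 1/γ²) = 0.9852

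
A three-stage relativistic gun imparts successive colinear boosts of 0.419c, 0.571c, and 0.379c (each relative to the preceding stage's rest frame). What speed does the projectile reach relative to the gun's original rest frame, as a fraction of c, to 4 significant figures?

Compose boost 2: (0.571 + 0.419)/(1 + 0.571×0.419) = 0.9900/1.23925 = 0.798871
Compose boost 3: (0.379 + 0.798871)/(1 + 0.379×0.798871) = 1.17787/1.30277 = 0.9041

u ≈ 0.9041c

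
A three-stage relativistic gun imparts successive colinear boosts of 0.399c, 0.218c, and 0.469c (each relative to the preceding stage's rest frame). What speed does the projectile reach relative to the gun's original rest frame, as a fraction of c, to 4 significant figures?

Compose boost 2: (0.218 + 0.399)/(1 + 0.218×0.399) = 0.6170/1.08698 = 0.567627
Compose boost 3: (0.469 + 0.567627)/(1 + 0.469×0.567627) = 1.03663/1.26622 = 0.8187

u ≈ 0.8187c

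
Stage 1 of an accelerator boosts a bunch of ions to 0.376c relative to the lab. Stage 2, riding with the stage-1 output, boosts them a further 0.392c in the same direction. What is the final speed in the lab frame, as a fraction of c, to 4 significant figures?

u ≈ 0.6693c

Compose boost 2: (0.392 + 0.376)/(1 + 0.392×0.376) = 0.7680/1.14739 = 0.6693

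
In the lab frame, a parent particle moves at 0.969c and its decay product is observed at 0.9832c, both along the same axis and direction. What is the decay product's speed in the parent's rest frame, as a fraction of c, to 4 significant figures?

Inverse velocity addition: u' = (u − v)/(1 − uv/c²)
= (0.9832 − 0.969)/(1 − 0.9832×0.969) = 0.01420/0.0472792 = 0.3003

u' ≈ 0.3003c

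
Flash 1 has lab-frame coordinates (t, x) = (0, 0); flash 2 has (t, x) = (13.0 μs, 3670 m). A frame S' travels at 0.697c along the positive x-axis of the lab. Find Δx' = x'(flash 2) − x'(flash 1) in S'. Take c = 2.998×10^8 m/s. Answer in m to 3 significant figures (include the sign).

γ = 1/√(1 − 0.697²) = 1.3946
Δx' = γ(Δx − vΔt) = 1.3946 × (3670 m − 0.697×(2.998×10^8 m/s)×13.0×10^-6 s)
= 1.3946 × (953.51 m) = 1330 m

Δx' ≈ 1330 m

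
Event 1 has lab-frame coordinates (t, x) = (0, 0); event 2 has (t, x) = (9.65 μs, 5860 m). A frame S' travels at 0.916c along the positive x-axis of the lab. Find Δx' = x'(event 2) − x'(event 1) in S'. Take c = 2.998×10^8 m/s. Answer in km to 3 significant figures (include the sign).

Δx' ≈ 8.00 km

γ = 1/√(1 − 0.916²) = 2.4927
Δx' = γ(Δx − vΔt) = 2.4927 × (5860 m − 0.916×(2.998×10^8 m/s)×9.65×10^-6 s)
= 2.4927 × (3209.9 m) = 8.00 km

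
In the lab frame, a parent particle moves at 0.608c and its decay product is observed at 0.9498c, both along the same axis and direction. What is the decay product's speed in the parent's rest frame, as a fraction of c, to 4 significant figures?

u' ≈ 0.8090c

Inverse velocity addition: u' = (u − v)/(1 − uv/c²)
= (0.9498 − 0.608)/(1 − 0.9498×0.608) = 0.3418/0.422522 = 0.8090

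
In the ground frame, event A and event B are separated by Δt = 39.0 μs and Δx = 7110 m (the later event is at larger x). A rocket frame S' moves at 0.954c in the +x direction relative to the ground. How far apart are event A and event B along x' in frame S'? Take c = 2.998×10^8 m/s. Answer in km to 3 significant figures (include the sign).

γ = 1/√(1 − 0.954²) = 3.3355
Δx' = γ(Δx − vΔt) = 3.3355 × (7110 m − 0.954×(2.998×10^8 m/s)×39.0×10^-6 s)
= 3.3355 × (-4044.4 m) = -13.5 km

Δx' ≈ -13.5 km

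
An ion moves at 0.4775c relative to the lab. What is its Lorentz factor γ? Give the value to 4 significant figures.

γ = 1/√(1 − β²) = 1/√(1 − 0.4775²) = 1/√(0.771994) = 1.138

γ ≈ 1.138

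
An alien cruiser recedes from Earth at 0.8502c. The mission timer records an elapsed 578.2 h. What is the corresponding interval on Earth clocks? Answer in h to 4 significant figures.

γ = 1/√(1 − 0.8502²) = 1.89948
Time dilation: Δt = γτ₀ = 1.89948 × 578.2 h = 1098 h

Δt ≈ 1098 h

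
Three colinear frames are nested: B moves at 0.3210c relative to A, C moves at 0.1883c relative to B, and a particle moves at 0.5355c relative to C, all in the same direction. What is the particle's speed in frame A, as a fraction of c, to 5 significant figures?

Compose boost 2: (0.1883 + 0.3210)/(1 + 0.1883×0.3210) = 0.50930/1.060444 = 0.4802704
Compose boost 3: (0.5355 + 0.4802704)/(1 + 0.5355×0.4802704) = 1.015770/1.257185 = 0.80797

u ≈ 0.80797c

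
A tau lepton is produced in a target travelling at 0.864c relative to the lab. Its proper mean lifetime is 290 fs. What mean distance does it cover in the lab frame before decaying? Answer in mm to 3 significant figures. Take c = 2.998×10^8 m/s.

d ≈ 0.149 mm

γ = 1/√(1 − 0.864²) = 1.9861
Dilated lifetime: Δt = γτ₀ = 1.9861 × 290 fs = 575.98 fs
d = vΔt = 0.864c × 575.98 fs = 2.5903×10^8 m/s × 5.7598×10^-13 s = 0.149 mm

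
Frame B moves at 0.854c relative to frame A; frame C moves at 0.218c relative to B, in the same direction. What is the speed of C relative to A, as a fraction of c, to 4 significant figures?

u ≈ 0.9037c

Compose boost 2: (0.218 + 0.854)/(1 + 0.218×0.854) = 1.072/1.18617 = 0.9037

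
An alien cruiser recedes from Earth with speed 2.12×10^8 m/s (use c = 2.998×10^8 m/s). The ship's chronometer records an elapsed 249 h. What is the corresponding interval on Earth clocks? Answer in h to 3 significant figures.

Δt ≈ 352 h

β = v/c = 2.12×10^8 / 2.998×10^8 = 0.70714
γ = 1/√(1 − 0.70714²) = 1.4143
Time dilation: Δt = γτ₀ = 1.4143 × 249 h = 352 h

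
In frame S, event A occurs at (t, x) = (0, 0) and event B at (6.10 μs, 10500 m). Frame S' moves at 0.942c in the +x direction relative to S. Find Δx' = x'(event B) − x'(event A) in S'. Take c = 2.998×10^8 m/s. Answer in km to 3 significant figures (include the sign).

γ = 1/√(1 − 0.942²) = 2.9796
Δx' = γ(Δx − vΔt) = 2.9796 × (10500 m − 0.942×(2.998×10^8 m/s)×6.10×10^-6 s)
= 2.9796 × (8777.3 m) = 26.2 km

Δx' ≈ 26.2 km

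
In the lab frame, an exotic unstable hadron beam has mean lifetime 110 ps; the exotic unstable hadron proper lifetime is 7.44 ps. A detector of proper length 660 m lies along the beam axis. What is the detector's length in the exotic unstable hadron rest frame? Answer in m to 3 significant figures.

L ≈ 44.6 m

Time dilation ⇒ γ = Δt/τ₀ = 110/7.44 = 14.785
Length contraction: L = L₀/γ = 660/14.785 = 44.6 m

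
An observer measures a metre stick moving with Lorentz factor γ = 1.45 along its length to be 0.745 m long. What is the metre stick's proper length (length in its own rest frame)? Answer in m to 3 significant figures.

L₀ ≈ 1.08 m

γ = 1.45 (given)
L₀ = γL = 1.45 × 0.745 = 1.08 m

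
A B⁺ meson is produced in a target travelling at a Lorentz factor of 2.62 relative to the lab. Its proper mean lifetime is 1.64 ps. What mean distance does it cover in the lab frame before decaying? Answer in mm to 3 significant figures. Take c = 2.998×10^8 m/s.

d ≈ 1.19 mm

β = √(1 − 1/γ²) = √(1 − 1/2.62²) = 0.92429
Dilated lifetime: Δt = γτ₀ = 2.62 × 1.64 ps = 4.2968 ps
d = vΔt = 0.92429c × 4.2968 ps = 2.7710×10^8 m/s × 4.2968×10^-12 s = 1.19 mm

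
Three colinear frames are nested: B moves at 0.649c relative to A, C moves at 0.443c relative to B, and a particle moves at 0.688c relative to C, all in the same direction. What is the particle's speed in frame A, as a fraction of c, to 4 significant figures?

Compose boost 2: (0.443 + 0.649)/(1 + 0.443×0.649) = 1.092/1.28751 = 0.848151
Compose boost 3: (0.688 + 0.848151)/(1 + 0.688×0.848151) = 1.53615/1.58353 = 0.9701

u ≈ 0.9701c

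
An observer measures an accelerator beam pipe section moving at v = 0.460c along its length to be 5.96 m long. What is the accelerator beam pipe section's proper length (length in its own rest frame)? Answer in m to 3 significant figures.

γ = 1/√(1 − 0.460²) = 1.1262
L₀ = γL = 1.1262 × 5.96 = 6.71 m

L₀ ≈ 6.71 m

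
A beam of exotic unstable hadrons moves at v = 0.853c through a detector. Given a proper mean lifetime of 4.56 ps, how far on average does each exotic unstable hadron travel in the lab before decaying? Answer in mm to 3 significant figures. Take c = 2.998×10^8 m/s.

d ≈ 2.23 mm

γ = 1/√(1 − 0.853²) = 1.9160
Dilated lifetime: Δt = γτ₀ = 1.9160 × 4.56 ps = 8.7371 ps
d = vΔt = 0.853c × 8.7371 ps = 2.5573×10^8 m/s × 8.7371×10^-12 s = 2.23 mm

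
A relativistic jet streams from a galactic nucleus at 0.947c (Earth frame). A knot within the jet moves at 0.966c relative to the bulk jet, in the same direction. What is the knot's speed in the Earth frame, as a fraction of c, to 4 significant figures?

Relativistic velocity addition: u = (u' + v)/(1 + u'v/c²)
= (0.966 + 0.947)/(1 + 0.966×0.947) = 1.913/1.91480 = 0.9991

u ≈ 0.9991c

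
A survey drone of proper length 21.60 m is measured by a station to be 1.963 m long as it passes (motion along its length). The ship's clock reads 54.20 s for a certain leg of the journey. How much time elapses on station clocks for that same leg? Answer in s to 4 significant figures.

Δt ≈ 596.4 s

Length contraction ⇒ γ = L₀/L = 21.60/1.963 = 11.0036
Time dilation: Δt = γτ₀ = 11.0036 × 54.20 s = 596.4 s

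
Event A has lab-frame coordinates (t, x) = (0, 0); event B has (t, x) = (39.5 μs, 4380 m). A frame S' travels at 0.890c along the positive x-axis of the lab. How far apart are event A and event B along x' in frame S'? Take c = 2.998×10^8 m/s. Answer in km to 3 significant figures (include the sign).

Δx' ≈ -13.5 km

γ = 1/√(1 − 0.890²) = 2.1932
Δx' = γ(Δx − vΔt) = 2.1932 × (4380 m − 0.890×(2.998×10^8 m/s)×39.5×10^-6 s)
= 2.1932 × (-6159.5 m) = -13.5 km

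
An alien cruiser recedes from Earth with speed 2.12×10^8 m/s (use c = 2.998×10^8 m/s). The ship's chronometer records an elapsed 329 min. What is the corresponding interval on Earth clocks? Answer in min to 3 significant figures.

β = v/c = 2.12×10^8 / 2.998×10^8 = 0.70714
γ = 1/√(1 − 0.70714²) = 1.4143
Time dilation: Δt = γτ₀ = 1.4143 × 329 min = 465 min

Δt ≈ 465 min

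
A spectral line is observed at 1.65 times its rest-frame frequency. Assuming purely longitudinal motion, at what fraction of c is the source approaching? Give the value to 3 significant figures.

f_obs/f_src = √((1+β)/(1−β)) = 1.65  ⇒  (1+β)/(1−β) = 2.7225
β = |1 − D²|/(1 + D²) = |1 − 2.7225|/(1 + 2.7225) = 0.463

β ≈ 0.463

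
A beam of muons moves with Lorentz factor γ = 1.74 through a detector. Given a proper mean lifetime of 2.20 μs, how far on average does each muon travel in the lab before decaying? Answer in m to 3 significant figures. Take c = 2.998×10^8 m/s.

d ≈ 939 m

β = √(1 − 1/γ²) = √(1 − 1/1.74²) = 0.81836
Dilated lifetime: Δt = γτ₀ = 1.74 × 2.20 μs = 3.8280 μs
d = vΔt = 0.81836c × 3.8280 μs = 2.4534×10^8 m/s × 3.8280×10^-6 s = 939 m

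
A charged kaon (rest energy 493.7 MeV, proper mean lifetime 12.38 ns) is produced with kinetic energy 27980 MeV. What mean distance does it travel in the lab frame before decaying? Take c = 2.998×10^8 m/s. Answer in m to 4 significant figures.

d ≈ 214.0 m

γ = 1 + K/(m₀c²) = 1 + 27980/493.7 = 57.6741
β = √(1 − 1/γ²) = 0.999850
Dilated lifetime: γτ₀ = 57.6741 × 12.38 ns = 714.005 ns
d = βc·γτ₀ = 0.999850 × (2.998×10^8 m/s) × 7.14005×10^-7 s = 214.0 m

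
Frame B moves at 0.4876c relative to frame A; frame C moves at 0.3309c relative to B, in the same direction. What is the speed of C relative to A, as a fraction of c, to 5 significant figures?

Compose boost 2: (0.3309 + 0.4876)/(1 + 0.3309×0.4876) = 0.81850/1.161347 = 0.70479

u ≈ 0.70479c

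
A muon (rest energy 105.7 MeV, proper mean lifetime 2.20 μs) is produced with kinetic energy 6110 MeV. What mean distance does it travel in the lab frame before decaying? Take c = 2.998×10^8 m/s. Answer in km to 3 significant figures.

d ≈ 38.8 km

γ = 1 + K/(m₀c²) = 1 + 6110/105.7 = 58.805
β = √(1 − 1/γ²) = 0.99986
Dilated lifetime: γτ₀ = 58.805 × 2.20 μs = 129.37 μs
d = βc·γτ₀ = 0.99986 × (2.998×10^8 m/s) × 0.00012937 s = 38.8 km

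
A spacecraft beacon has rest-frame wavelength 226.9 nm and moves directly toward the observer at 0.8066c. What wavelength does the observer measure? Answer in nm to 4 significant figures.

λ_obs ≈ 74.24 nm

Relativistic Doppler: λ_obs = λ_src √((1−β)/(1+β))
= 226.9 × √(0.193400/1.80660) = 226.9 × 0.327188 = 74.24 nm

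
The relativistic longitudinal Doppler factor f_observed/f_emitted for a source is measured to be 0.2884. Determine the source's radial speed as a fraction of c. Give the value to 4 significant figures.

f_obs/f_src = √((1−β)/(1+β)) = 0.2884  ⇒  (1−β)/(1+β) = 0.0831746
β = |1 − D²|/(1 + D²) = |1 − 0.0831746|/(1 + 0.0831746) = 0.8464

β ≈ 0.8464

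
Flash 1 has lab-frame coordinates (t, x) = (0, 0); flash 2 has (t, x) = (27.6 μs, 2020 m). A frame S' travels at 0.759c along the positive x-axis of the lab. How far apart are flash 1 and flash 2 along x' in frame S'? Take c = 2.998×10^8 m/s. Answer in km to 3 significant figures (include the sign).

Δx' ≈ -6.54 km

γ = 1/√(1 − 0.759²) = 1.5359
Δx' = γ(Δx − vΔt) = 1.5359 × (2020 m − 0.759×(2.998×10^8 m/s)×27.6×10^-6 s)
= 1.5359 × (-4260.3 m) = -6.54 km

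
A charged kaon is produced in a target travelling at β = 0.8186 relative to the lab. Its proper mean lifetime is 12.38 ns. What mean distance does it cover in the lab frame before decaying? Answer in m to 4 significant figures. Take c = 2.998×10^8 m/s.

d ≈ 5.290 m

γ = 1/√(1 − 0.8186²) = 1.74106
Dilated lifetime: Δt = γτ₀ = 1.74106 × 12.38 ns = 21.5543 ns
d = vΔt = 0.8186c × 21.5543 ns = 2.45416×10^8 m/s × 2.15543×10^-8 s = 5.290 m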